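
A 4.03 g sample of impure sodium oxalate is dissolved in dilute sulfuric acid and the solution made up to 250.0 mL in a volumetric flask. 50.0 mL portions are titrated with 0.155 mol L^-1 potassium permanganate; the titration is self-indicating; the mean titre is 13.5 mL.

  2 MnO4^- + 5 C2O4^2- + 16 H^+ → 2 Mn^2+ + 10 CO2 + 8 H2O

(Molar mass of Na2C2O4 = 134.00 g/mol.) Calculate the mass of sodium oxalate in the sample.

3.50 g

n(KMnO4) per titration = 0.0135 × 0.155 = 2.09 × 10^-3 mol
From the 5:2 ratio, n(Na2C2O4) in each aliquot = 5/2 × 2.09 × 10^-3 = 5.23 × 10^-3 mol
n(Na2C2O4) in the whole flask = 5.23 × 10^-3 × 250.0/50.0 = 0.0262 mol
mass of Na2C2O4 = 0.0262 × 134.00 = 3.50 g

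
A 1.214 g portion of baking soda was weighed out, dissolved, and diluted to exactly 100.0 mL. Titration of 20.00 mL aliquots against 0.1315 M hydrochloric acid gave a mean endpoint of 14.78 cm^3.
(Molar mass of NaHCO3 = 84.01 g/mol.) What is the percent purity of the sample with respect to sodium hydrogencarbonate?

67.25 %

NaHCO3 + HCl → NaCl + H2O + CO2
n(HCl) per titration = 0.01478 × 0.1315 = 1.944 × 10^-3 mol
n(NaHCO3) in each aliquot = 1.944 × 10^-3 mol (1:1 ratio)
n(NaHCO3) in the whole flask = 1.944 × 10^-3 × 100.0/20.00 = 9.718 × 10^-3 mol
mass of NaHCO3 = 9.718 × 10^-3 × 84.01 = 0.8164 g
% NaHCO3 = 0.8164 / 1.214 × 100 = 67.25 %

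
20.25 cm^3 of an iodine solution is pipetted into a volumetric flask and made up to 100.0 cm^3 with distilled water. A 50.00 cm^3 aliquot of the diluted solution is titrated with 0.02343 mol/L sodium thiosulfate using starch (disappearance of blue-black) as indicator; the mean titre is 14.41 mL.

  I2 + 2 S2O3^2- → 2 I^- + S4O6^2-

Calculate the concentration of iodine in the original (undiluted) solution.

0.01667 mol/L

n(Na2S2O3) = 0.01441 × 0.02343 = 3.376 × 10^-4 mol
From the 1:2 ratio, n(I2) in the aliquot = 1/2 × 3.376 × 10^-4 = 1.688 × 10^-4 mol
[I2]_dilute = 1.688 × 10^-4 / 0.05000 = 0.003376 mol/L
Dilution factor = 100.0 / 20.25 = 4.938
[I2]_stock = 0.003376 × 4.938 = 0.01667 mol/L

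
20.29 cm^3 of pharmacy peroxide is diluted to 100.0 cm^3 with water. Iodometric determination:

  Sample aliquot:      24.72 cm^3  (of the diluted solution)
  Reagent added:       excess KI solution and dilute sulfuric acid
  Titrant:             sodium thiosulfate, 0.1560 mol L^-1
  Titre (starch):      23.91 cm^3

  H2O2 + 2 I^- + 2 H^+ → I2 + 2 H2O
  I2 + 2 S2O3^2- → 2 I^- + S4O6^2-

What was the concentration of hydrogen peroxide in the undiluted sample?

0.3718 mol/L

n(S2O3^2-) = 0.02391 × 0.1560 = 3.730 × 10^-3 mol
n(I2) = n(S2O3^2-)/2 = 1.865 × 10^-3 mol
n(H2O2) in the aliquot = 1.865 × 10^-3 mol (1:1 ratio)
[H2O2]_dilute = 1.865 × 10^-3 / 0.02472 = 0.07544 mol/L
[H2O2]_original = 0.07544 × 100.0/20.29 = 0.3718 mol/L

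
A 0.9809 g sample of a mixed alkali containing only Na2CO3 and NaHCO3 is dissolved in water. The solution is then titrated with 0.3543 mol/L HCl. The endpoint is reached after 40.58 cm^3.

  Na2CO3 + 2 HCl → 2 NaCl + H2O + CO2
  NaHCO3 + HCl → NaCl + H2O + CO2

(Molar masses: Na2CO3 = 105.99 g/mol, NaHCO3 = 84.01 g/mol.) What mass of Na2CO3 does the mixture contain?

0.3878 g

n(HCl) = 0.04058 × 0.3543 = 0.01438 mol
Let x = n(Na2CO3), y = n(NaHCO3).
Titrant: 2x + 1y = 0.01438;  mass: 105.99x + 84.01y = 0.9809
Solving, x = 3.659 × 10^-3 mol, y = 7.060 × 10^-3 mol
mass of Na2CO3 = 3.659 × 10^-3 × 105.99 = 0.3878 g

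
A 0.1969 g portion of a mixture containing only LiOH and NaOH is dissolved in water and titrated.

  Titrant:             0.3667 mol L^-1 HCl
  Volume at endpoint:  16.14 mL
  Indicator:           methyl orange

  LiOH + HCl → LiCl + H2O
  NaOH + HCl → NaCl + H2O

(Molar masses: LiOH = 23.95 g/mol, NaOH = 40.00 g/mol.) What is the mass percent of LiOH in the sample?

30.19 %

n(HCl) = 0.01614 × 0.3667 = 5.919 × 10^-3 mol
Let x = n(LiOH), y = n(NaOH).
Titrant: 1x + 1y = 5.919 × 10^-3;  mass: 23.95x + 40.00y = 0.1969
Solving, x = 2.482 × 10^-3 mol, y = 3.436 × 10^-3 mol
mass of LiOH = 2.482 × 10^-3 × 23.95 = 0.05945 g
% LiOH = 0.05945 / 0.1969 × 100 = 30.19 %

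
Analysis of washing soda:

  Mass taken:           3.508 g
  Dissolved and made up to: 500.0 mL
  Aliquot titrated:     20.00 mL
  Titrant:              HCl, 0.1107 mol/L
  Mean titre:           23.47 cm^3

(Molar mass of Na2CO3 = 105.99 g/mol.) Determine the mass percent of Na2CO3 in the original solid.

Na2CO3 + 2 HCl → 2 NaCl + H2O + CO2
n(HCl) per titration = 0.02347 × 0.1107 = 2.598 × 10^-3 mol
From the 1:2 ratio, n(Na2CO3) in each aliquot = 1/2 × 2.598 × 10^-3 = 1.299 × 10^-3 mol
n(Na2CO3) in the whole flask = 1.299 × 10^-3 × 500.0/20.00 = 0.03248 mol
mass of Na2CO3 = 0.03248 × 105.99 = 3.442 g
% Na2CO3 = 3.442 / 3.508 × 100 = 98.12 %

98.12 %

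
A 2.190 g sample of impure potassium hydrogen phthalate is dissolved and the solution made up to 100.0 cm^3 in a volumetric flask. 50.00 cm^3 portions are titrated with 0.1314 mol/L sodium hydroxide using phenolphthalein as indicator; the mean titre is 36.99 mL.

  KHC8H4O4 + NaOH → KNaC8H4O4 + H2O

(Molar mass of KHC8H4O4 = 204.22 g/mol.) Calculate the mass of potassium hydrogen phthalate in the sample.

1.985 g

n(NaOH) per titration = 0.03699 × 0.1314 = 4.860 × 10^-3 mol
n(KHC8H4O4) in each aliquot = 4.860 × 10^-3 mol (1:1 ratio)
n(KHC8H4O4) in the whole flask = 4.860 × 10^-3 × 100.0/50.00 = 9.721 × 10^-3 mol
mass of KHC8H4O4 = 9.721 × 10^-3 × 204.22 = 1.985 g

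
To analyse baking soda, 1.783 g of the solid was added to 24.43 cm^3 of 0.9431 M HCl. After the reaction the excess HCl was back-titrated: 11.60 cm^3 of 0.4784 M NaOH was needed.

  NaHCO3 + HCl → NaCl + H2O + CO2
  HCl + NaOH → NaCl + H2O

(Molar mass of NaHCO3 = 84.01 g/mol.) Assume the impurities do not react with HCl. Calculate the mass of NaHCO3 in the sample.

n(HCl) added = 0.02443 × 0.9431 = 0.02304 mol
n(NaOH) used in back-titration = 0.01160 × 0.4784 = 5.549 × 10^-3 mol
n(HCl) left over = 5.549 × 10^-3 mol (1:1 ratio)
n(HCl) consumed by analyte = 0.02304 − 5.549 × 10^-3 = 0.01749 mol
n(NaHCO3) = 0.01749 mol (1:1 ratio)
mass of NaHCO3 = 0.01749 × 84.01 = 1.469 g

1.469 g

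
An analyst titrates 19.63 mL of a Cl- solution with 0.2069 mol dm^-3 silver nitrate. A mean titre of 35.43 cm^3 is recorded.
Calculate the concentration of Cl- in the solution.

0.3734 mol/L

Ag^+ + Cl^- → AgCl(s)
n(AgNO3) = 0.03543 L × 0.2069 mol/L = 7.330 × 10^-3 mol
n(Cl-) = 7.330 × 10^-3 mol (1:1 mole ratio)
[Cl-] = 7.330 × 10^-3 mol / 0.01963 L = 0.3734 mol/L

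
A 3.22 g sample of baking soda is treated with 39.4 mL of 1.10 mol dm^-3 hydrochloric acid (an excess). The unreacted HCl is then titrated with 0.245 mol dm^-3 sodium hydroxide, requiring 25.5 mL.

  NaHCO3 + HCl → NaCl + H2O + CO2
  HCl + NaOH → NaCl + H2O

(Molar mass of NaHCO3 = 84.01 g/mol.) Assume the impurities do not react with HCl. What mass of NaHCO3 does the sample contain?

n(HCl) added = 0.0394 × 1.10 = 0.0433 mol
n(NaOH) used in back-titration = 0.0255 × 0.245 = 6.25 × 10^-3 mol
n(HCl) left over = 6.25 × 10^-3 mol (1:1 ratio)
n(HCl) consumed by analyte = 0.0433 − 6.25 × 10^-3 = 0.0371 mol
n(NaHCO3) = 0.0371 mol (1:1 ratio)
mass of NaHCO3 = 0.0371 × 84.01 = 3.12 g

3.12 g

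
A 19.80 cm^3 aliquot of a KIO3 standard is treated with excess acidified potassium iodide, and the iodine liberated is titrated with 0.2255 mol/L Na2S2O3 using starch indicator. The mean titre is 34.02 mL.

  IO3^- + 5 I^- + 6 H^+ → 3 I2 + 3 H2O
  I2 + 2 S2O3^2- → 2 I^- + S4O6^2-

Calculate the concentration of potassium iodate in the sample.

0.06457 mol/L

n(S2O3^2-) = 0.03402 × 0.2255 = 7.672 × 10^-3 mol
n(I2) = n(S2O3^2-)/2 = 3.836 × 10^-3 mol
From the 1:3 ratio, n(IO3^-) in the aliquot = 1/3 × 3.836 × 10^-3 = 1.279 × 10^-3 mol
[IO3^-] = 1.279 × 10^-3 / 0.01980 = 0.06457 mol/L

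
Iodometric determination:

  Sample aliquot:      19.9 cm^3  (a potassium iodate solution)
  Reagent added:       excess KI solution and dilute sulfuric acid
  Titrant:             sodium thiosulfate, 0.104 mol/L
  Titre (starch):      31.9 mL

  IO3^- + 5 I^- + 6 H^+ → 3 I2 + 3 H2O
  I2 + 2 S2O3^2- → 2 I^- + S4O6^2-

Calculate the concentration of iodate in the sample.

n(S2O3^2-) = 0.0319 × 0.104 = 3.32 × 10^-3 mol
n(I2) = n(S2O3^2-)/2 = 1.66 × 10^-3 mol
From the 1:3 ratio, n(IO3^-) in the aliquot = 1/3 × 1.66 × 10^-3 = 5.53 × 10^-4 mol
[IO3^-] = 5.53 × 10^-4 / 0.0199 = 0.0278 mol/L

0.0278 mol/L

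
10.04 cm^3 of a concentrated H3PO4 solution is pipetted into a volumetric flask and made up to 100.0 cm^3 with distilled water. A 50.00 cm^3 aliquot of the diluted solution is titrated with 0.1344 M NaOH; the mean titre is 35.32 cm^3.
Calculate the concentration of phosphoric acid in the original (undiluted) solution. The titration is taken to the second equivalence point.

0.4728 M

H3PO4 + 2 NaOH → Na2HPO4 + 2 H2O
n(NaOH) = 0.03532 × 0.1344 = 4.747 × 10^-3 mol
From the 1:2 ratio, n(H3PO4) in the aliquot = 1/2 × 4.747 × 10^-3 = 2.374 × 10^-3 mol
[H3PO4]_dilute = 2.374 × 10^-3 / 0.05000 = 0.04747 mol/L
Dilution factor = 100.0 / 10.04 = 9.960
[H3PO4]_stock = 0.04747 × 9.960 = 0.4728 mol/L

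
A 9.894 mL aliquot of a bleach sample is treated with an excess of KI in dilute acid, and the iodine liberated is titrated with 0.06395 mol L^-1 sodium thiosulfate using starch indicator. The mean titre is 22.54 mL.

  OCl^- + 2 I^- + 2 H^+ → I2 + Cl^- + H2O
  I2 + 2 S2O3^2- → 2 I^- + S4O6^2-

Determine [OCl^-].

n(S2O3^2-) = 0.02254 × 0.06395 = 1.441 × 10^-3 mol
n(I2) = n(S2O3^2-)/2 = 7.207 × 10^-4 mol
n(OCl^-) in the aliquot = 7.207 × 10^-4 mol (1:1 ratio)
[OCl^-] = 7.207 × 10^-4 / 0.009894 = 0.07284 mol/L

0.07284 mol/L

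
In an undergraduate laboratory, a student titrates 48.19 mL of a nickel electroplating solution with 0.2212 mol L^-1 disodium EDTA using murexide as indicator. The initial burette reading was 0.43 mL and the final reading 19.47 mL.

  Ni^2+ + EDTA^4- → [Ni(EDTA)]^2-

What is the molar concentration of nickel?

n(EDTA) = 0.01904 L × 0.2212 mol/L = 4.212 × 10^-3 mol
n(Ni2+) = 4.212 × 10^-3 mol (1:1 mole ratio)
[Ni2+] = 4.212 × 10^-3 mol / 0.04819 L = 0.08740 mol/L

0.08740 mol/L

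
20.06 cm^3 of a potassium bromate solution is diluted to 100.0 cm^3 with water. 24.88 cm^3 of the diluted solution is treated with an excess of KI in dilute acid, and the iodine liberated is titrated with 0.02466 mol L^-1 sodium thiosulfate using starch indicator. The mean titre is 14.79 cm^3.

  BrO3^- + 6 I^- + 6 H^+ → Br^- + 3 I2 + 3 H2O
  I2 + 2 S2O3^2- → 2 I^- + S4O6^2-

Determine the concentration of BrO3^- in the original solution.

0.01218 mol/L

n(S2O3^2-) = 0.01479 × 0.02466 = 3.647 × 10^-4 mol
n(I2) = n(S2O3^2-)/2 = 1.824 × 10^-4 mol
From the 1:3 ratio, n(BrO3^-) in the aliquot = 1/3 × 1.824 × 10^-4 = 6.079 × 10^-5 mol
[BrO3^-]_dilute = 6.079 × 10^-5 / 0.02488 = 0.002443 mol/L
[BrO3^-]_original = 0.002443 × 100.0/20.06 = 0.01218 mol/L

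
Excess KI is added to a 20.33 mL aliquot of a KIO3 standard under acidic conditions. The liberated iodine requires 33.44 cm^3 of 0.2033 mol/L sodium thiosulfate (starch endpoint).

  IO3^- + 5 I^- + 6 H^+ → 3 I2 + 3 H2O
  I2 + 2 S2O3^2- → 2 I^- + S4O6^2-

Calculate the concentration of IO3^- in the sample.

0.05573 mol/L

n(S2O3^2-) = 0.03344 × 0.2033 = 6.798 × 10^-3 mol
n(I2) = n(S2O3^2-)/2 = 3.399 × 10^-3 mol
From the 1:3 ratio, n(IO3^-) in the aliquot = 1/3 × 3.399 × 10^-3 = 1.133 × 10^-3 mol
[IO3^-] = 1.133 × 10^-3 / 0.02033 = 0.05573 mol/L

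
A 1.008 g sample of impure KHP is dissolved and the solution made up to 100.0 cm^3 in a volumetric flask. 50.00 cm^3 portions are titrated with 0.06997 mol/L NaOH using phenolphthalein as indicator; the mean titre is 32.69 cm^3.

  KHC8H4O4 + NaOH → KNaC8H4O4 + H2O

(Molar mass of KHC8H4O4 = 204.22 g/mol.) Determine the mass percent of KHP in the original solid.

92.68 %

n(NaOH) per titration = 0.03269 × 0.06997 = 2.287 × 10^-3 mol
n(KHC8H4O4) in each aliquot = 2.287 × 10^-3 mol (1:1 ratio)
n(KHC8H4O4) in the whole flask = 2.287 × 10^-3 × 100.0/50.00 = 4.575 × 10^-3 mol
mass of KHC8H4O4 = 4.575 × 10^-3 × 204.22 = 0.9342 g
% KHC8H4O4 = 0.9342 / 1.008 × 100 = 92.68 %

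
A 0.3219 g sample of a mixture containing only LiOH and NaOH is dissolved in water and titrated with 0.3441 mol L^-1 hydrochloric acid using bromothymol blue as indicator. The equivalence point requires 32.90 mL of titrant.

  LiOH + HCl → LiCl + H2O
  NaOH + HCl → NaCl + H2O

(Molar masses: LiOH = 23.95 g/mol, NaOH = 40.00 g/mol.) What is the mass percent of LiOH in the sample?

60.70 %

n(HCl) = 0.03290 × 0.3441 = 0.01132 mol
Let x = n(LiOH), y = n(NaOH).
Titrant: 1x + 1y = 0.01132;  mass: 23.95x + 40.00y = 0.3219
Solving, x = 8.158 × 10^-3 mol, y = 3.163 × 10^-3 mol
mass of LiOH = 8.158 × 10^-3 × 23.95 = 0.1954 g
% LiOH = 0.1954 / 0.3219 × 100 = 60.70 %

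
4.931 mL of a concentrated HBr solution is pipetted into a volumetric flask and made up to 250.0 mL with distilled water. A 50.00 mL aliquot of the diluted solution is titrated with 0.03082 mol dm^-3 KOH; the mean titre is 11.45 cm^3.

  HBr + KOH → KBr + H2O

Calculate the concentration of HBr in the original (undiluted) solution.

n(KOH) = 0.01145 × 0.03082 = 3.529 × 10^-4 mol
n(HBr) in the aliquot = 3.529 × 10^-4 mol (1:1 ratio)
[HBr]_dilute = 3.529 × 10^-4 / 0.05000 = 0.007058 mol/L
Dilution factor = 250.0 / 4.931 = 50.70
[HBr]_stock = 0.007058 × 50.70 = 0.3578 mol/L

0.3578 mol/L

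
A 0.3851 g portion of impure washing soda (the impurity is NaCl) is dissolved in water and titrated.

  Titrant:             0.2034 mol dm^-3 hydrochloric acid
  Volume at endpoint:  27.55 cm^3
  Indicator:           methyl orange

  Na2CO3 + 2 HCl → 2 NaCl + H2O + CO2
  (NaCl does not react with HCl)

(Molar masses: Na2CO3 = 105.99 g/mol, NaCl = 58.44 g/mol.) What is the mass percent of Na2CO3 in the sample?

n(HCl) = 0.02755 × 0.2034 = 5.604 × 10^-3 mol
Let x = n(Na2CO3), y = n(NaCl).
Titrant: 2x = 5.604 × 10^-3;  mass: 105.99x + 58.44y = 0.3851
Solving, x = 2.802 × 10^-3 mol, y = 1.508 × 10^-3 mol
mass of Na2CO3 = 2.802 × 10^-3 × 105.99 = 0.2970 g
% Na2CO3 = 0.2970 / 0.3851 × 100 = 77.11 %

77.11 %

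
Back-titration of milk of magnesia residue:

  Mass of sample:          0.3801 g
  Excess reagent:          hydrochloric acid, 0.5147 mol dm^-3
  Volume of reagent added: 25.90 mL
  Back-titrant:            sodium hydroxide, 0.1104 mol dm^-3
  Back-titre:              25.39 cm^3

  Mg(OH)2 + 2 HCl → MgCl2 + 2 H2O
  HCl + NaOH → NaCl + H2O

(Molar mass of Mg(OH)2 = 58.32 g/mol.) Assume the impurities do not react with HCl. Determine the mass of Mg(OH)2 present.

n(HCl) added = 0.02590 × 0.5147 = 0.01333 mol
n(NaOH) used in back-titration = 0.02539 × 0.1104 = 2.803 × 10^-3 mol
n(HCl) left over = 2.803 × 10^-3 mol (1:1 ratio)
n(HCl) consumed by analyte = 0.01333 − 2.803 × 10^-3 = 0.01053 mol
From the 1:2 ratio, n(Mg(OH)2) = 1/2 × 0.01053 = 5.264 × 10^-3 mol
mass of Mg(OH)2 = 5.264 × 10^-3 × 58.32 = 0.3070 g

0.3070 g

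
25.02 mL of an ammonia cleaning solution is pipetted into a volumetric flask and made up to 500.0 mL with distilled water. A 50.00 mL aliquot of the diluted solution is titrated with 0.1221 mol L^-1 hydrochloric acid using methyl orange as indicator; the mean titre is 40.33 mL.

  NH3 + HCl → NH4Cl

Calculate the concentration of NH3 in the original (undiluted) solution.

1.968 mol/L

n(HCl) = 0.04033 × 0.1221 = 4.924 × 10^-3 mol
n(NH3) in the aliquot = 4.924 × 10^-3 mol (1:1 ratio)
[NH3]_dilute = 4.924 × 10^-3 / 0.05000 = 0.09849 mol/L
Dilution factor = 500.0 / 25.02 = 19.98
[NH3]_stock = 0.09849 × 19.98 = 1.968 mol/L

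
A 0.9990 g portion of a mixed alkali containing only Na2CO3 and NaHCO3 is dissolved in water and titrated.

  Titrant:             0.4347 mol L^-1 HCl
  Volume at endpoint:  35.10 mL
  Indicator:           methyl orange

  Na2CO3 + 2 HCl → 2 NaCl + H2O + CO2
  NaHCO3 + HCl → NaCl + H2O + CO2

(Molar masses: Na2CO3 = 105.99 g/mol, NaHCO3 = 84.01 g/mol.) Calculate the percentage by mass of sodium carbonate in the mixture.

48.37 %

n(HCl) = 0.03510 × 0.4347 = 0.01526 mol
Let x = n(Na2CO3), y = n(NaHCO3).
Titrant: 2x + 1y = 0.01526;  mass: 105.99x + 84.01y = 0.9990
Solving, x = 4.559 × 10^-3 mol, y = 6.139 × 10^-3 mol
mass of Na2CO3 = 4.559 × 10^-3 × 105.99 = 0.4833 g
% Na2CO3 = 0.4833 / 0.9990 × 100 = 48.37 %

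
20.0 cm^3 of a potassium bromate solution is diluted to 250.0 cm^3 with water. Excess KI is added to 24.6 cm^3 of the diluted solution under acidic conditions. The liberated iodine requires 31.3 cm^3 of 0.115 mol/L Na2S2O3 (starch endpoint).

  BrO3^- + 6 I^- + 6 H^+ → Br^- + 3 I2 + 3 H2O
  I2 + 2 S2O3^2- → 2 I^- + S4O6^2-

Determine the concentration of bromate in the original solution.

n(S2O3^2-) = 0.0313 × 0.115 = 3.60 × 10^-3 mol
n(I2) = n(S2O3^2-)/2 = 1.80 × 10^-3 mol
From the 1:3 ratio, n(BrO3^-) in the aliquot = 1/3 × 1.80 × 10^-3 = 6.00 × 10^-4 mol
[BrO3^-]_dilute = 6.00 × 10^-4 / 0.0246 = 0.0244 mol/L
[BrO3^-]_original = 0.0244 × 250.0/20.0 = 0.305 mol/L

0.305 mol/L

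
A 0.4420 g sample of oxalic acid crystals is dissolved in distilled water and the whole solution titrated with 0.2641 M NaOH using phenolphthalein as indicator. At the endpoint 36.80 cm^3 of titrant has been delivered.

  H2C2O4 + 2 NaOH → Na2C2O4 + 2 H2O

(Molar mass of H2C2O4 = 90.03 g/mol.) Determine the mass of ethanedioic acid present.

0.4375 g

n(NaOH) = 0.03680 L × 0.2641 mol/L = 9.719 × 10^-3 mol
From the 1:2 ratio, n(H2C2O4) = 1/2 × 9.719 × 10^-3 = 4.859 × 10^-3 mol
mass of H2C2O4 = 4.859 × 10^-3 × 90.03 g/mol = 0.4375 g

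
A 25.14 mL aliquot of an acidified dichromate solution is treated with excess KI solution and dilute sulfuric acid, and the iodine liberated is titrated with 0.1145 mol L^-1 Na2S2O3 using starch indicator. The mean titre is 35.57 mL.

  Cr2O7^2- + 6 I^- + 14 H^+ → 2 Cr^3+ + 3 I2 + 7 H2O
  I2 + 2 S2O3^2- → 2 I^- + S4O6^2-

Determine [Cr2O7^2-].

0.02700 mol/L

n(S2O3^2-) = 0.03557 × 0.1145 = 4.073 × 10^-3 mol
n(I2) = n(S2O3^2-)/2 = 2.036 × 10^-3 mol
From the 1:3 ratio, n(Cr2O7^2-) in the aliquot = 1/3 × 2.036 × 10^-3 = 6.788 × 10^-4 mol
[Cr2O7^2-] = 6.788 × 10^-4 / 0.02514 = 0.02700 mol/L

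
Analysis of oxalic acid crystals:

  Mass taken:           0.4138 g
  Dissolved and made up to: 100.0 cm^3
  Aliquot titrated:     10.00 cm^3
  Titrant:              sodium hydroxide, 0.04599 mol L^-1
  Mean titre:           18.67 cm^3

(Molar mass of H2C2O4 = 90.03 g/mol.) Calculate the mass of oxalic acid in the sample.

0.3865 g

H2C2O4 + 2 NaOH → Na2C2O4 + 2 H2O
n(NaOH) per titration = 0.01867 × 0.04599 = 8.586 × 10^-4 mol
From the 1:2 ratio, n(H2C2O4) in each aliquot = 1/2 × 8.586 × 10^-4 = 4.293 × 10^-4 mol
n(H2C2O4) in the whole flask = 4.293 × 10^-4 × 100.0/10.00 = 4.293 × 10^-3 mol
mass of H2C2O4 = 4.293 × 10^-3 × 90.03 = 0.3865 g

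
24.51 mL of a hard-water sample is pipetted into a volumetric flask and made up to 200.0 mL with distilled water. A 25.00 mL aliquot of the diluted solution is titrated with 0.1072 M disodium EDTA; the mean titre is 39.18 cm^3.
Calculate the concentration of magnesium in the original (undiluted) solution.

1.371 M

Mg^2+ + EDTA^4- → [Mg(EDTA)]^2-
n(EDTA) = 0.03918 × 0.1072 = 4.200 × 10^-3 mol
n(Mg2+) in the aliquot = 4.200 × 10^-3 mol (1:1 ratio)
[Mg2+]_dilute = 4.200 × 10^-3 / 0.02500 = 0.1680 mol/L
Dilution factor = 200.0 / 24.51 = 8.160
[Mg2+]_stock = 0.1680 × 8.160 = 1.371 mol/L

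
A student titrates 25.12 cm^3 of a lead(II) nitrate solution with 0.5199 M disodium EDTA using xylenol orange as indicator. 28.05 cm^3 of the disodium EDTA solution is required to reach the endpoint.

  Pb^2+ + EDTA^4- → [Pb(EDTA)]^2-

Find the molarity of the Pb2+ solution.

0.5805 M

n(EDTA) = 0.02805 L × 0.5199 mol/L = 0.01458 mol
n(Pb2+) = 0.01458 mol (1:1 mole ratio)
[Pb2+] = 0.01458 mol / 0.02512 L = 0.5805 mol/L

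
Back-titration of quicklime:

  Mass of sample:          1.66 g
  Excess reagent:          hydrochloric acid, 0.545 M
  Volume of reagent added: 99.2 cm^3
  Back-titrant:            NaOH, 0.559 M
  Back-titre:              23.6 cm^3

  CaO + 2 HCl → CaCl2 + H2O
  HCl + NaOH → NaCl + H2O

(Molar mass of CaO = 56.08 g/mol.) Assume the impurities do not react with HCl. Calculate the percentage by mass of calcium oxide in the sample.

n(HCl) added = 0.0992 × 0.545 = 0.0541 mol
n(NaOH) used in back-titration = 0.0236 × 0.559 = 0.0132 mol
n(HCl) left over = 0.0132 mol (1:1 ratio)
n(HCl) consumed by analyte = 0.0541 − 0.0132 = 0.0409 mol
From the 1:2 ratio, n(CaO) = 1/2 × 0.0409 = 0.0204 mol
mass of CaO = 0.0204 × 56.08 = 1.15 g
% CaO = 1.15 / 1.66 × 100 = 69.0 %

69.0 %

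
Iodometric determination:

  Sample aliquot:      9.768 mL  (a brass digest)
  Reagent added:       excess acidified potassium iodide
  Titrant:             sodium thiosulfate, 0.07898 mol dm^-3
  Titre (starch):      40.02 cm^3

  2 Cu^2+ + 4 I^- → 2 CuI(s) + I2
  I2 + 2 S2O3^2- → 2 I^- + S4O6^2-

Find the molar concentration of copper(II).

n(S2O3^2-) = 0.04002 × 0.07898 = 3.161 × 10^-3 mol
n(I2) = n(S2O3^2-)/2 = 1.580 × 10^-3 mol
From the 2:1 ratio, n(Cu2+) in the aliquot = 2/1 × 1.580 × 10^-3 = 3.161 × 10^-3 mol
[Cu2+] = 3.161 × 10^-3 / 0.009768 = 0.3236 mol/L

0.3236 mol/L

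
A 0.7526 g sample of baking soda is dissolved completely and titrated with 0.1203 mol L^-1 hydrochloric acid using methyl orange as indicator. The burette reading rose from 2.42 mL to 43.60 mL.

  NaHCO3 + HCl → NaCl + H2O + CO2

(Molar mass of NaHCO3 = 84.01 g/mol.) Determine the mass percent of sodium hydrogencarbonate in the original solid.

n(HCl) = 0.04118 L × 0.1203 mol/L = 4.954 × 10^-3 mol
n(NaHCO3) = 4.954 × 10^-3 mol (1:1 ratio)
mass of NaHCO3 = 4.954 × 10^-3 × 84.01 g/mol = 0.4162 g
% NaHCO3 = 0.4162 / 0.7526 × 100 = 55.30 %

55.30 %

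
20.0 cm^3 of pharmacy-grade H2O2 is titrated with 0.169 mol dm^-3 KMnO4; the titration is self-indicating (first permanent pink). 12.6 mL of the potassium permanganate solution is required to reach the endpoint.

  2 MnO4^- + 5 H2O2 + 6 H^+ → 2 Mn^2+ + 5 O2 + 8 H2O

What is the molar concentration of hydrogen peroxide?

n(KMnO4) = 0.0126 L × 0.169 mol/L = 2.13 × 10^-3 mol
From the 5:2 mole ratio, n(H2O2) = 5/2 × 2.13 × 10^-3 = 5.32 × 10^-3 mol
[H2O2] = 5.32 × 10^-3 mol / 0.0200 L = 0.266 mol/L

0.266 mol/L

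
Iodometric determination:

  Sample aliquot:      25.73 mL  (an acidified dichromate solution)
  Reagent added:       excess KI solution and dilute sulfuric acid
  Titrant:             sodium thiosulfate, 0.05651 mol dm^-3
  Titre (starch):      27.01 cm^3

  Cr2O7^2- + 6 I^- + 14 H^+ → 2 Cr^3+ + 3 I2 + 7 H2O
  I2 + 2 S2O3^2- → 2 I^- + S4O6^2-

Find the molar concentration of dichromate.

n(S2O3^2-) = 0.02701 × 0.05651 = 1.526 × 10^-3 mol
n(I2) = n(S2O3^2-)/2 = 7.632 × 10^-4 mol
From the 1:3 ratio, n(Cr2O7^2-) in the aliquot = 1/3 × 7.632 × 10^-4 = 2.544 × 10^-4 mol
[Cr2O7^2-] = 2.544 × 10^-4 / 0.02573 = 0.009887 mol/L

0.009887 mol/L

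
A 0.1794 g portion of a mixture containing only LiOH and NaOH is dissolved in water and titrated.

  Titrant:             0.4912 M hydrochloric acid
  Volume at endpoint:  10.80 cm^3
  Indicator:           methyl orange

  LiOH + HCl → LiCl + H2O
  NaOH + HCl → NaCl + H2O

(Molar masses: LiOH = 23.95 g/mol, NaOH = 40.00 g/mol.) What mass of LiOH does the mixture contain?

n(HCl) = 0.01080 × 0.4912 = 5.305 × 10^-3 mol
Let x = n(LiOH), y = n(NaOH).
Titrant: 1x + 1y = 5.305 × 10^-3;  mass: 23.95x + 40.00y = 0.1794
Solving, x = 2.044 × 10^-3 mol, y = 3.261 × 10^-3 mol
mass of LiOH = 2.044 × 10^-3 × 23.95 = 0.04894 g

0.04894 g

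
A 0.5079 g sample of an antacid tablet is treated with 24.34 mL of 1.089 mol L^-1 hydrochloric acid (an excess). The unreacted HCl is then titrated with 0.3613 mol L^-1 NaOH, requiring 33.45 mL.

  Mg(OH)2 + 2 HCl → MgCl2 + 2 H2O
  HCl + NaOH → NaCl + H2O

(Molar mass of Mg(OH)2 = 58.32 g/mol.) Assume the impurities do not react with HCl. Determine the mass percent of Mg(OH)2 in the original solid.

n(HCl) added = 0.02434 × 1.089 = 0.02651 mol
n(NaOH) used in back-titration = 0.03345 × 0.3613 = 0.01209 mol
n(HCl) left over = 0.01209 mol (1:1 ratio)
n(HCl) consumed by analyte = 0.02651 − 0.01209 = 0.01442 mol
From the 1:2 ratio, n(Mg(OH)2) = 1/2 × 0.01442 = 7.210 × 10^-3 mol
mass of Mg(OH)2 = 7.210 × 10^-3 × 58.32 = 0.4205 g
% Mg(OH)2 = 0.4205 / 0.5079 × 100 = 82.79 %

82.79 %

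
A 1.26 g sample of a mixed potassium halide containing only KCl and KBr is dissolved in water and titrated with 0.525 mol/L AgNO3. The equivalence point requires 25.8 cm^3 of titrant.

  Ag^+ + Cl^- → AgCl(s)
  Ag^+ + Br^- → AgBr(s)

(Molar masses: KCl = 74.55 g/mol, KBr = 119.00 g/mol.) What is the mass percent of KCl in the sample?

n(AgNO3) = 0.0258 × 0.525 = 0.0135 mol
Let x = n(KCl), y = n(KBr).
Titrant: 1x + 1y = 0.0135;  mass: 74.55x + 119.00y = 1.26
Solving, x = 7.92 × 10^-3 mol, y = 5.63 × 10^-3 mol
mass of KCl = 7.92 × 10^-3 × 74.55 = 0.590 g
% KCl = 0.590 / 1.26 × 100 = 46.8 %

46.8 %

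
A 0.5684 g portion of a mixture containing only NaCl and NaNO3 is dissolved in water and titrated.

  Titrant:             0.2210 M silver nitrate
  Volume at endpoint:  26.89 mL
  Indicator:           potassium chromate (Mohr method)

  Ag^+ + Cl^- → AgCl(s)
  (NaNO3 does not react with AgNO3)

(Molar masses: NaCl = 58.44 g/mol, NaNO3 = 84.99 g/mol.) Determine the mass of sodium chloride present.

n(AgNO3) = 0.02689 × 0.2210 = 5.943 × 10^-3 mol
Let x = n(NaCl), y = n(NaNO3).
Titrant: 1x = 5.943 × 10^-3;  mass: 58.44x + 84.99y = 0.5684
Solving, x = 5.943 × 10^-3 mol, y = 2.602 × 10^-3 mol
mass of NaCl = 5.943 × 10^-3 × 58.44 = 0.3473 g

0.3473 g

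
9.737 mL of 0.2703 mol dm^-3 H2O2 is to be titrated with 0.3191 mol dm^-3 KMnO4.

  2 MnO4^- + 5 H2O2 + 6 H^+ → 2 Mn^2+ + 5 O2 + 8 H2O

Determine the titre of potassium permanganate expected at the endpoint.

3.299 mL

n(H2O2) = 0.009737 L × 0.2703 mol/L = 2.632 × 10^-3 mol
From the 2:5 stoichiometry, n(KMnO4) = 2/5 × 2.632 × 10^-3 = 1.053 × 10^-3 mol
V(KMnO4) = 1.053 × 10^-3 mol / 0.3191 mol/L = 0.003299 L = 3.299 mL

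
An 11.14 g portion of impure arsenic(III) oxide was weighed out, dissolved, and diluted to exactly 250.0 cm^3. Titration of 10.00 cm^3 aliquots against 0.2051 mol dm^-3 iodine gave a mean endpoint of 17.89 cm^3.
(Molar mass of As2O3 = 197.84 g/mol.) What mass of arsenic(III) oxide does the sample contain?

As2O3 + 2 I2 + 2 H2O → As2O5 + 4 HI
n(I2) per titration = 0.01789 × 0.2051 = 3.669 × 10^-3 mol
From the 1:2 ratio, n(As2O3) in each aliquot = 1/2 × 3.669 × 10^-3 = 1.835 × 10^-3 mol
n(As2O3) in the whole flask = 1.835 × 10^-3 × 250.0/10.00 = 0.04587 mol
mass of As2O3 = 0.04587 × 197.84 = 9.074 g

9.074 g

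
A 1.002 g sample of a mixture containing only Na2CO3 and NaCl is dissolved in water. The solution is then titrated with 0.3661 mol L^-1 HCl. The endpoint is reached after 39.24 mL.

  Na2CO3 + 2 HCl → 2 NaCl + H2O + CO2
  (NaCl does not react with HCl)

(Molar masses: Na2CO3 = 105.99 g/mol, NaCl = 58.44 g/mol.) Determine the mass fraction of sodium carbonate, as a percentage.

n(HCl) = 0.03924 × 0.3661 = 0.01437 mol
Let x = n(Na2CO3), y = n(NaCl).
Titrant: 2x = 0.01437;  mass: 105.99x + 58.44y = 1.002
Solving, x = 7.183 × 10^-3 mol, y = 4.119 × 10^-3 mol
mass of Na2CO3 = 7.183 × 10^-3 × 105.99 = 0.7613 g
% Na2CO3 = 0.7613 / 1.002 × 100 = 75.98 %

75.98 %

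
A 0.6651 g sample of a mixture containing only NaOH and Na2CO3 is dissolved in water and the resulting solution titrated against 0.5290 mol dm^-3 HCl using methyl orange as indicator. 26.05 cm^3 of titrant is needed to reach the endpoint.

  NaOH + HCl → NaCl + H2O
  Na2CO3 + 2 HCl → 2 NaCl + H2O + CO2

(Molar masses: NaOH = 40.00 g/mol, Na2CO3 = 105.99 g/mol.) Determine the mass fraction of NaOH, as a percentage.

n(HCl) = 0.02605 × 0.5290 = 0.01378 mol
Let x = n(NaOH), y = n(Na2CO3).
Titrant: 1x + 2y = 0.01378;  mass: 40.00x + 105.99y = 0.6651
Solving, x = 5.017 × 10^-3 mol, y = 4.382 × 10^-3 mol
mass of NaOH = 5.017 × 10^-3 × 40.00 = 0.2007 g
% NaOH = 0.2007 / 0.6651 × 100 = 30.17 %

30.17 %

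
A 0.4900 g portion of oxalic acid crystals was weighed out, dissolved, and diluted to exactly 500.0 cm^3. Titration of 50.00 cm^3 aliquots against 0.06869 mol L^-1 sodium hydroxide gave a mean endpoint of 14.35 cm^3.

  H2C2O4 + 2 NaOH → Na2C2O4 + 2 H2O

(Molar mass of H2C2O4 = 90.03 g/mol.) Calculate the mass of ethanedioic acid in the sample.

n(NaOH) per titration = 0.01435 × 0.06869 = 9.857 × 10^-4 mol
From the 1:2 ratio, n(H2C2O4) in each aliquot = 1/2 × 9.857 × 10^-4 = 4.929 × 10^-4 mol
n(H2C2O4) in the whole flask = 4.929 × 10^-4 × 500.0/50.00 = 4.929 × 10^-3 mol
mass of H2C2O4 = 4.929 × 10^-3 × 90.03 = 0.4437 g

0.4437 g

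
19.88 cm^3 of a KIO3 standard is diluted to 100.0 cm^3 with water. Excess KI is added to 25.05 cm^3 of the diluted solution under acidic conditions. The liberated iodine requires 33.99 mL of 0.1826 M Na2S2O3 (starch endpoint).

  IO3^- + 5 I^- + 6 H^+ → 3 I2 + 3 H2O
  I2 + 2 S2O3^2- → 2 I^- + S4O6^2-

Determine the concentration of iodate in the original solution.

n(S2O3^2-) = 0.03399 × 0.1826 = 6.207 × 10^-3 mol
n(I2) = n(S2O3^2-)/2 = 3.103 × 10^-3 mol
From the 1:3 ratio, n(IO3^-) in the aliquot = 1/3 × 3.103 × 10^-3 = 1.034 × 10^-3 mol
[IO3^-]_dilute = 1.034 × 10^-3 / 0.02505 = 0.04129 mol/L
[IO3^-]_original = 0.04129 × 100.0/19.88 = 0.2077 mol/L

0.2077 M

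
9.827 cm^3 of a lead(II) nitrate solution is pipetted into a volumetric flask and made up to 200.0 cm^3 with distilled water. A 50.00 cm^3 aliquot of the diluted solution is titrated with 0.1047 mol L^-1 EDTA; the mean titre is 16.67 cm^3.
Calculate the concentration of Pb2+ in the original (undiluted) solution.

Pb^2+ + EDTA^4- → [Pb(EDTA)]^2-
n(EDTA) = 0.01667 × 0.1047 = 1.745 × 10^-3 mol
n(Pb2+) in the aliquot = 1.745 × 10^-3 mol (1:1 ratio)
[Pb2+]_dilute = 1.745 × 10^-3 / 0.05000 = 0.03491 mol/L
Dilution factor = 200.0 / 9.827 = 20.35
[Pb2+]_stock = 0.03491 × 20.35 = 0.7104 mol/L

0.7104 mol/L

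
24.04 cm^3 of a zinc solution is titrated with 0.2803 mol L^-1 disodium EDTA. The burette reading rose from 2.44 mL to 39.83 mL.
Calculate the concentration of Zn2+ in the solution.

0.4360 mol/L

Zn^2+ + EDTA^4- → [Zn(EDTA)]^2-
n(EDTA) = 0.03739 L × 0.2803 mol/L = 0.01048 mol
n(Zn2+) = 0.01048 mol (1:1 mole ratio)
[Zn2+] = 0.01048 mol / 0.02404 L = 0.4360 mol/L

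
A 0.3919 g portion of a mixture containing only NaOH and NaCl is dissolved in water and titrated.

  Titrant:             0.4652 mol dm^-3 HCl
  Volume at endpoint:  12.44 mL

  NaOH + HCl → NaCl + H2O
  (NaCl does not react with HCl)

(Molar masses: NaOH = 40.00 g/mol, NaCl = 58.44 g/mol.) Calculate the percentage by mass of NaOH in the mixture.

59.07 %

n(HCl) = 0.01244 × 0.4652 = 5.787 × 10^-3 mol
Let x = n(NaOH), y = n(NaCl).
Titrant: 1x = 5.787 × 10^-3;  mass: 40.00x + 58.44y = 0.3919
Solving, x = 5.787 × 10^-3 mol, y = 2.745 × 10^-3 mol
mass of NaOH = 5.787 × 10^-3 × 40.00 = 0.2315 g
% NaOH = 0.2315 / 0.3919 × 100 = 59.07 %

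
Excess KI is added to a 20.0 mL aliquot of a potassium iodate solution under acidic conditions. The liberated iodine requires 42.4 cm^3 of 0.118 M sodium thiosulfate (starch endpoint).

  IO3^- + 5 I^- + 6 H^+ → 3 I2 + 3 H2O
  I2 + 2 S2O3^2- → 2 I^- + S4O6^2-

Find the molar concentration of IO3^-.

0.0417 M

n(S2O3^2-) = 0.0424 × 0.118 = 5.00 × 10^-3 mol
n(I2) = n(S2O3^2-)/2 = 2.50 × 10^-3 mol
From the 1:3 ratio, n(IO3^-) in the aliquot = 1/3 × 2.50 × 10^-3 = 8.34 × 10^-4 mol
[IO3^-] = 8.34 × 10^-4 / 0.0200 = 0.0417 mol/L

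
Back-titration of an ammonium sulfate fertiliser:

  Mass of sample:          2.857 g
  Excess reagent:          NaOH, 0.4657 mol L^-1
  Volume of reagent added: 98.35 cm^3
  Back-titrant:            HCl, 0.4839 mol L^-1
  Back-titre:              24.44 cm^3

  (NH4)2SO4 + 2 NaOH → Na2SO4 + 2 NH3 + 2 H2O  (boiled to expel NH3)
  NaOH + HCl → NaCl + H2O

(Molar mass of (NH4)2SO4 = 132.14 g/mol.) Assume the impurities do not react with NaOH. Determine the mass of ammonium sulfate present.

n(NaOH) added = 0.09835 × 0.4657 = 0.04580 mol
n(HCl) used in back-titration = 0.02444 × 0.4839 = 0.01183 mol
n(NaOH) left over = 0.01183 mol (1:1 ratio)
n(NaOH) consumed by analyte = 0.04580 − 0.01183 = 0.03398 mol
From the 1:2 ratio, n((NH4)2SO4) = 1/2 × 0.03398 = 0.01699 mol
mass of (NH4)2SO4 = 0.01699 × 132.14 = 2.245 g

2.245 g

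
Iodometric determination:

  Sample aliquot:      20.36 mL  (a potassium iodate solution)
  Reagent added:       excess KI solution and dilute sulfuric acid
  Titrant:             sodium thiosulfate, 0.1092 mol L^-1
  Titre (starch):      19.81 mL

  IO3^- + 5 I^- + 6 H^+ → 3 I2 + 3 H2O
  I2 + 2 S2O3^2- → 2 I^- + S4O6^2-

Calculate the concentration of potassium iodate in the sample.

0.01771 mol/L

n(S2O3^2-) = 0.01981 × 0.1092 = 2.163 × 10^-3 mol
n(I2) = n(S2O3^2-)/2 = 1.082 × 10^-3 mol
From the 1:3 ratio, n(IO3^-) in the aliquot = 1/3 × 1.082 × 10^-3 = 3.605 × 10^-4 mol
[IO3^-] = 3.605 × 10^-4 / 0.02036 = 0.01771 mol/L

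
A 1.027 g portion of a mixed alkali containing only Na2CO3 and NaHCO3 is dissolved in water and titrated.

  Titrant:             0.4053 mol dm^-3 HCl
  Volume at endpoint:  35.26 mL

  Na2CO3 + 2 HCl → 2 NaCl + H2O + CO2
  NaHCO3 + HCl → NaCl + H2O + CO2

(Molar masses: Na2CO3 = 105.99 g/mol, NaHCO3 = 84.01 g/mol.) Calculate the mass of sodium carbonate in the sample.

0.2966 g

n(HCl) = 0.03526 × 0.4053 = 0.01429 mol
Let x = n(Na2CO3), y = n(NaHCO3).
Titrant: 2x + 1y = 0.01429;  mass: 105.99x + 84.01y = 1.027
Solving, x = 2.798 × 10^-3 mol, y = 8.694 × 10^-3 mol
mass of Na2CO3 = 2.798 × 10^-3 × 105.99 = 0.2966 g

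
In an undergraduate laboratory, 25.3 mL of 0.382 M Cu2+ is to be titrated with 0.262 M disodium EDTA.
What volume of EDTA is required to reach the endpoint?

Cu^2+ + EDTA^4- → [Cu(EDTA)]^2-
n(Cu2+) = 0.0253 L × 0.382 mol/L = 9.66 × 10^-3 mol
n(EDTA) = 9.66 × 10^-3 mol (1:1 stoichiometry)
V(EDTA) = 9.66 × 10^-3 mol / 0.262 mol/L = 0.0369 L = 36.9 mL

36.9 mL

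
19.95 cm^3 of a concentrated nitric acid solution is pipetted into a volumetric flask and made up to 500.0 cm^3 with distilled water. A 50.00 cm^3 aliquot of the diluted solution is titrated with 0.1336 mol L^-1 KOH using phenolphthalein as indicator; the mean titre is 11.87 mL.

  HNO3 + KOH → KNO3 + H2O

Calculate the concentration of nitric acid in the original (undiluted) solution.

n(KOH) = 0.01187 × 0.1336 = 1.586 × 10^-3 mol
n(HNO3) in the aliquot = 1.586 × 10^-3 mol (1:1 ratio)
[HNO3]_dilute = 1.586 × 10^-3 / 0.05000 = 0.03172 mol/L
Dilution factor = 500.0 / 19.95 = 25.06
[HNO3]_stock = 0.03172 × 25.06 = 0.7949 mol/L

0.7949 mol/L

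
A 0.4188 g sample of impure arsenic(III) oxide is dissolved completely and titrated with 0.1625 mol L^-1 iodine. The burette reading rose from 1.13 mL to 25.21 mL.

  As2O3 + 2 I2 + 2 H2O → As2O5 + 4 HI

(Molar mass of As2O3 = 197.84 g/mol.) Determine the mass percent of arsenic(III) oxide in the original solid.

n(I2) = 0.02408 L × 0.1625 mol/L = 3.913 × 10^-3 mol
From the 1:2 ratio, n(As2O3) = 1/2 × 3.913 × 10^-3 = 1.956 × 10^-3 mol
mass of As2O3 = 1.956 × 10^-3 × 197.84 g/mol = 0.3871 g
% As2O3 = 0.3871 / 0.4188 × 100 = 92.42 %

92.42 %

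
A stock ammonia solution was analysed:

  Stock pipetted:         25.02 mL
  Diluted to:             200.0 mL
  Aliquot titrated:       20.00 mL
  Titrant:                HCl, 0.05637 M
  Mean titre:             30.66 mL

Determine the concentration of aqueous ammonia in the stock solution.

0.6908 M

NH3 + HCl → NH4Cl
n(HCl) = 0.03066 × 0.05637 = 1.728 × 10^-3 mol
n(NH3) in the aliquot = 1.728 × 10^-3 mol (1:1 ratio)
[NH3]_dilute = 1.728 × 10^-3 / 0.02000 = 0.08642 mol/L
Dilution factor = 200.0 / 25.02 = 7.994
[NH3]_stock = 0.08642 × 7.994 = 0.6908 mol/L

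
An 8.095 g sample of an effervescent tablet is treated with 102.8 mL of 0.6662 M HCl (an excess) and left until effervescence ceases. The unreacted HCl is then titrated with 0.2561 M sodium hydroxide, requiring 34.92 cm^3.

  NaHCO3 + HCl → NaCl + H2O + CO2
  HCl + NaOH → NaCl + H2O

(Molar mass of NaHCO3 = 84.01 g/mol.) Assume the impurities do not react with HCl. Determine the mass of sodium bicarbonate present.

5.002 g

n(HCl) added = 0.1028 × 0.6662 = 0.06849 mol
n(NaOH) used in back-titration = 0.03492 × 0.2561 = 8.943 × 10^-3 mol
n(HCl) left over = 8.943 × 10^-3 mol (1:1 ratio)
n(HCl) consumed by analyte = 0.06849 − 8.943 × 10^-3 = 0.05954 mol
n(NaHCO3) = 0.05954 mol (1:1 ratio)
mass of NaHCO3 = 0.05954 × 84.01 = 5.002 g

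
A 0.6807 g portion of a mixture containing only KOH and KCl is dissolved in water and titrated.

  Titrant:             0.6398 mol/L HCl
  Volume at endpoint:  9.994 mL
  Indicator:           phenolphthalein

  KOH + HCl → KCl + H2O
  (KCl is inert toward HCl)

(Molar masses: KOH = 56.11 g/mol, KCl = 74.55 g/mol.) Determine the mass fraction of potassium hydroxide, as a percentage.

n(HCl) = 0.009994 × 0.6398 = 6.394 × 10^-3 mol
Let x = n(KOH), y = n(KCl).
Titrant: 1x = 6.394 × 10^-3;  mass: 56.11x + 74.55y = 0.6807
Solving, x = 6.394 × 10^-3 mol, y = 4.318 × 10^-3 mol
mass of KOH = 6.394 × 10^-3 × 56.11 = 0.3588 g
% KOH = 0.3588 / 0.6807 × 100 = 52.71 %

52.71 %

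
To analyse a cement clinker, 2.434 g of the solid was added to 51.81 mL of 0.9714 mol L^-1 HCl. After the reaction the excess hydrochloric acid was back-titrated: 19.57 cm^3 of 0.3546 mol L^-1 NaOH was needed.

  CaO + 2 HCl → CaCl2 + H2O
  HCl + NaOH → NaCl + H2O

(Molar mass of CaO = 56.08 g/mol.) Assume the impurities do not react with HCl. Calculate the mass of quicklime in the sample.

n(HCl) added = 0.05181 × 0.9714 = 0.05033 mol
n(NaOH) used in back-titration = 0.01957 × 0.3546 = 6.940 × 10^-3 mol
n(HCl) left over = 6.940 × 10^-3 mol (1:1 ratio)
n(HCl) consumed by analyte = 0.05033 − 6.940 × 10^-3 = 0.04339 mol
From the 1:2 ratio, n(CaO) = 1/2 × 0.04339 = 0.02169 mol
mass of CaO = 0.02169 × 56.08 = 1.217 g

1.217 g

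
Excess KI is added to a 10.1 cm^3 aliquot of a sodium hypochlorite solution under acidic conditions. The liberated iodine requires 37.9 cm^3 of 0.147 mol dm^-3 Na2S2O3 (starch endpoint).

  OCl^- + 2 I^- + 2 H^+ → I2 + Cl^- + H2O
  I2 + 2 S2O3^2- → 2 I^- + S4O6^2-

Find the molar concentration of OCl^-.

0.276 mol/L

n(S2O3^2-) = 0.0379 × 0.147 = 5.57 × 10^-3 mol
n(I2) = n(S2O3^2-)/2 = 2.79 × 10^-3 mol
n(OCl^-) in the aliquot = 2.79 × 10^-3 mol (1:1 ratio)
[OCl^-] = 2.79 × 10^-3 / 0.0101 = 0.276 mol/L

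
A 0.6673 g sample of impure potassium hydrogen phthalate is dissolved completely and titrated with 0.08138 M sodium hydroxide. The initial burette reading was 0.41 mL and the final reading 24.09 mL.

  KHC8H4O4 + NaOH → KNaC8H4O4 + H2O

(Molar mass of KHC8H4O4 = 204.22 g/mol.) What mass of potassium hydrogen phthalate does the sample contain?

n(NaOH) = 0.02368 L × 0.08138 mol/L = 1.927 × 10^-3 mol
n(KHC8H4O4) = 1.927 × 10^-3 mol (1:1 ratio)
mass of KHC8H4O4 = 1.927 × 10^-3 × 204.22 g/mol = 0.3935 g

0.3935 g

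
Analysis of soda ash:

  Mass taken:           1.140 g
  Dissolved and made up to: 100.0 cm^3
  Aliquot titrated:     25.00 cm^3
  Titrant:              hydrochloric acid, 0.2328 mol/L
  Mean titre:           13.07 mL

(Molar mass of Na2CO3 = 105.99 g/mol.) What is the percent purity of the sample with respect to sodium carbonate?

Na2CO3 + 2 HCl → 2 NaCl + H2O + CO2
n(HCl) per titration = 0.01307 × 0.2328 = 3.043 × 10^-3 mol
From the 1:2 ratio, n(Na2CO3) in each aliquot = 1/2 × 3.043 × 10^-3 = 1.521 × 10^-3 mol
n(Na2CO3) in the whole flask = 1.521 × 10^-3 × 100.0/25.00 = 6.085 × 10^-3 mol
mass of Na2CO3 = 6.085 × 10^-3 × 105.99 = 0.6450 g
% Na2CO3 = 0.6450 / 1.140 × 100 = 56.58 %

56.58 %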